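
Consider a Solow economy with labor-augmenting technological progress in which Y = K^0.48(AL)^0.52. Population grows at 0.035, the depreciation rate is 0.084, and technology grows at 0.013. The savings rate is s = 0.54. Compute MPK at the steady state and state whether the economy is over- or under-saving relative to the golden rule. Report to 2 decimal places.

over-saving; MPK ≈ 0.12

n + g + δ = 0.035 + 0.013 + 0.084 = 0.132.
Steady-state k*: s·k^0.48 = 0.132·k gives k* = (0.54/0.132)^(1/0.52) ≈ 15.0168.
MPK = 0.48·15.0168^(-0.52) ≈ 0.1173.
MPK < n+g+δ = 0.132, so the economy is dynamically inefficient (over-saving).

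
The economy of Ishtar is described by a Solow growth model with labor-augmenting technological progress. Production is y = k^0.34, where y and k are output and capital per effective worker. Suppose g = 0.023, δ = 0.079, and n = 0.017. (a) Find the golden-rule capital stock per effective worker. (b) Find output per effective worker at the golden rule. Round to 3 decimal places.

The effective depreciation rate is n + g + δ = 0.017 + 0.023 + 0.079 = 0.119.
Golden rule sets MPK = n+g+δ: 0.34·k^(0.34−1) = 0.119, so k_gold = (0.34/0.119)^(1/0.66) ≈ 4.9069.
y_gold = 4.9069^0.34 ≈ 1.7174.

(a) k_gold ≈ 4.907; (b) y_gold ≈ 1.717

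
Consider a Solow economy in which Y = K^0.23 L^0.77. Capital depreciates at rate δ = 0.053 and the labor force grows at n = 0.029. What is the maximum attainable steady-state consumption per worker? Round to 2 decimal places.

n + δ = 0.029 + 0.053 = 0.082.
Maximizing c = f(k) − (n+δ)·k gives f'(k) = n+δ, i.e. 0.23·k^(0.23−1) = 0.082, so k_gold = (0.23/0.082)^(1/0.77) ≈ 3.8169.
y_gold = 3.8169^0.23 ≈ 1.3608.
c_gold = y_gold − (n+δ)·k_gold = 1.3608 − 0.082·3.8169 ≈ 1.0478.

c_gold ≈ 1.05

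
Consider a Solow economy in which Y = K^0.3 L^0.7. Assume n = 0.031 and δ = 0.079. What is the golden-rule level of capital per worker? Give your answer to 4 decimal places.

k_gold ≈ 4.1925

n + δ = 0.031 + 0.079 = 0.11.
Maximizing c = f(k) − (n+δ)·k gives f'(k) = n+δ, i.e. 0.3·k^(0.3−1) = 0.11, so k_gold = (0.3/0.11)^(1/0.7) ≈ 4.1925.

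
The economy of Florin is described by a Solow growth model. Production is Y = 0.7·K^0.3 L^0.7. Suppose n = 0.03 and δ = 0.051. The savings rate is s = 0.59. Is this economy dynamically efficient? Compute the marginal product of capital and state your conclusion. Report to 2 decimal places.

dynamically inefficient; MPK ≈ 0.04

Break-even investment rate: n + δ = 0.03 + 0.051 = 0.081.
Steady-state k*: s·A·k^0.3 = 0.081·k gives k* = (0.59·0.7/0.081)^(1/0.7) ≈ 10.2486.
MPK = 0.3·0.7·10.2486^(-0.7) ≈ 0.0412.
MPK < n+δ = 0.081, so the economy is dynamically inefficient (over-saving).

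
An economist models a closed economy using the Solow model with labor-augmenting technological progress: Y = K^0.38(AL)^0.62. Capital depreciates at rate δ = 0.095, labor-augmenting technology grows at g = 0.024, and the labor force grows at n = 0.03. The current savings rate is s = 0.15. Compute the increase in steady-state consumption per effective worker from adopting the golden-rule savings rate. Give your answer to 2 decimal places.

Break-even investment rate: n + g + δ = 0.03 + 0.024 + 0.095 = 0.149.
Current steady state (s = 0.15): k* = (0.15/0.149)^(1/0.62) ≈ 1.0108, y* = 1.0108^0.38 ≈ 1.0041, c* = (1−0.15)·1.0041 ≈ 0.8535.
Maximizing c = f(k) − (n+g+δ)·k gives f'(k) = n+g+δ, i.e. 0.38·k^(0.38−1) = 0.149, so k_gold = (0.38/0.149)^(1/0.62) ≈ 4.5269.
y_gold = 4.5269^0.38 ≈ 1.7750, c_gold = y_gold − 0.149·k_gold ≈ 1.1005.
Gain: Δc = 1.1005 − 0.8535 ≈ 0.2470.

Δc ≈ 0.25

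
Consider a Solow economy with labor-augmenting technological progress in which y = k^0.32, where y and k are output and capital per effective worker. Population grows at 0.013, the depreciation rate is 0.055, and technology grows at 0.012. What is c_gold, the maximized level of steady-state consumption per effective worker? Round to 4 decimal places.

c_gold ≈ 1.3057

Capital per effective worker breaks even when investment replaces (n + g + δ)·k; here n + g + δ = 0.08.
Maximizing c = f(k) − (n+g+δ)·k gives f'(k) = n+g+δ, i.e. 0.32·k^(0.32−1) = 0.08, so k_gold = (0.32/0.08)^(1/0.68) ≈ 7.6804.
y_gold = 7.6804^0.32 ≈ 1.9201.
c_gold = y_gold − (n+g+δ)·k_gold = 1.9201 − 0.08·7.6804 ≈ 1.3057.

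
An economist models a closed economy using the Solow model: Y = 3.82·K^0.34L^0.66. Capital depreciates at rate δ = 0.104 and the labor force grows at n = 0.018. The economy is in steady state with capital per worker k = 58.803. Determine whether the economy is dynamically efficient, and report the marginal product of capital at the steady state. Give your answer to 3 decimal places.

The effective depreciation rate is n + δ = 0.018 + 0.104 = 0.122.
MPK = 0.34·3.82·k^(0.34−1) = 0.34·3.82·58.803^(-0.66) ≈ 0.0883.
MPK < 0.122, so the economy is dynamically inefficient (over-saving).

dynamically inefficient; MPK ≈ 0.088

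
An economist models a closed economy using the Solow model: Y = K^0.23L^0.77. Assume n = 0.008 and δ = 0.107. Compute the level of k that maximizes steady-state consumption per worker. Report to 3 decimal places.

Capital per worker breaks even when investment replaces (n + δ)·k; here n + δ = 0.115.
At the golden rule the marginal product of capital equals n+δ: 0.23·k^(0.23−1) = 0.115. Solving, k_gold = (0.23/0.115)^(1/0.77) ≈ 2.4601.

k_gold ≈ 2.460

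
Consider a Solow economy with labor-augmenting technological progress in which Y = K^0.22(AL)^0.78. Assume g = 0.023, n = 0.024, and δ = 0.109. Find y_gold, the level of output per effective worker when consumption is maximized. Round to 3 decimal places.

Capital per effective worker breaks even when investment replaces (n + g + δ)·k; here n + g + δ = 0.156.
At the golden rule the marginal product of capital equals n+g+δ: 0.22·k^(0.22−1) = 0.156. Solving, k_gold = (0.22/0.156)^(1/0.78) ≈ 1.5538.
Output: y_gold = k_gold^0.22 = 1.5538^0.22 ≈ 1.1018.

y_gold ≈ 1.102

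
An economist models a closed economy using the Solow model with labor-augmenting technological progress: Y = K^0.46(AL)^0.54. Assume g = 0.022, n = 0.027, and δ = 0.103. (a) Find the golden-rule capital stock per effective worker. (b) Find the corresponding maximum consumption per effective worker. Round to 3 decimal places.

(a) k_gold ≈ 7.773; (b) c_gold ≈ 1.387

The effective depreciation rate is n + g + δ = 0.027 + 0.022 + 0.103 = 0.152.
Maximizing c = f(k) − (n+g+δ)·k gives f'(k) = n+g+δ, i.e. 0.46·k^(0.46−1) = 0.152, so k_gold = (0.46/0.152)^(1/0.54) ≈ 7.7729.
y_gold = 7.7729^0.46 ≈ 2.5684; c_gold = y_gold − 0.152·k_gold ≈ 1.3870.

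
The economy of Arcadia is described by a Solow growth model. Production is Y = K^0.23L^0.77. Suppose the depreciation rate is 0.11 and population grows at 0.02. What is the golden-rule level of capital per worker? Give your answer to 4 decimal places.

The effective depreciation rate is n + δ = 0.02 + 0.11 = 0.13.
Maximizing c = f(k) − (n+δ)·k gives f'(k) = n+δ, i.e. 0.23·k^(0.23−1) = 0.13, so k_gold = (0.23/0.13)^(1/0.77) ≈ 2.0980.

k_gold ≈ 2.0980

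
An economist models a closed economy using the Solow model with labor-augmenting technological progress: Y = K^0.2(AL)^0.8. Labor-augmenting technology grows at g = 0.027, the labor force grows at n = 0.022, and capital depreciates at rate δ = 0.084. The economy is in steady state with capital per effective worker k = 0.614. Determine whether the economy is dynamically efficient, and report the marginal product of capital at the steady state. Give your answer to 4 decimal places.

dynamically efficient; MPK ≈ 0.2955

The effective depreciation rate is n + g + δ = 0.022 + 0.027 + 0.084 = 0.133.
MPK = 0.2·k^(0.2−1) = 0.2·0.614^(-0.8) ≈ 0.2955.
MPK > 0.133, so the economy is dynamically efficient (under-saving).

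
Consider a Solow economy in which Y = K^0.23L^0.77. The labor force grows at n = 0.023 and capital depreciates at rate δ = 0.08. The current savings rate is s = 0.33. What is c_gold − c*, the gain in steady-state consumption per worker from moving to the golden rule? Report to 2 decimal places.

Break-even investment rate: n + δ = 0.023 + 0.08 = 0.103.
Current steady state (s = 0.33): k* = (0.33/0.103)^(1/0.77) ≈ 4.5365, y* = 4.5365^0.23 ≈ 1.4159, c* = (1−0.33)·1.4159 ≈ 0.9487.
Setting f'(k) = n+δ gives 0.23·k^(0.23−1) = 0.103, hence k_gold = (0.23/0.103)^(1/0.77) ≈ 2.8386.
y_gold = 2.8386^0.23 ≈ 1.2712, c_gold = y_gold − 0.103·k_gold ≈ 0.9788.
Gain: Δc = 0.9788 − 0.9487 ≈ 0.0301.

Δc ≈ 0.03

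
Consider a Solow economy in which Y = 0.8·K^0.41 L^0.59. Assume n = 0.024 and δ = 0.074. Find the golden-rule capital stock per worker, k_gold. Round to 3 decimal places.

Capital per worker breaks even when investment replaces (n + δ)·k; here n + δ = 0.098.
Setting f'(k) = n+δ gives 0.41·0.8·k^(0.41−1) = 0.098, hence k_gold = (0.41·0.8/0.098)^(1/0.59) ≈ 7.7488.

k_gold ≈ 7.749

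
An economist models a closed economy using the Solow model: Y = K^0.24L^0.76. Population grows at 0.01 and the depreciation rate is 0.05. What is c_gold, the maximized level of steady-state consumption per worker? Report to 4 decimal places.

The effective depreciation rate is n + δ = 0.01 + 0.05 = 0.06.
Maximizing c = f(k) − (n+δ)·k gives f'(k) = n+δ, i.e. 0.24·k^(0.24−1) = 0.06, so k_gold = (0.24/0.06)^(1/0.76) ≈ 6.1970.
y_gold = 6.1970^0.24 ≈ 1.5493.
c_gold = y_gold − (n+δ)·k_gold = 1.5493 − 0.06·6.1970 ≈ 1.1774.

c_gold ≈ 1.1774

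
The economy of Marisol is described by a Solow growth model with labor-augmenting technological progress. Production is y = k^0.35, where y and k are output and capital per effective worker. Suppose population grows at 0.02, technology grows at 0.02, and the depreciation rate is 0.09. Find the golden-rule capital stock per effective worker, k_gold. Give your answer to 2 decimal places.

k_gold ≈ 4.59

Capital per effective worker breaks even when investment replaces (n + g + δ)·k; here n + g + δ = 0.13.
Maximizing c = f(k) − (n+g+δ)·k gives f'(k) = n+g+δ, i.e. 0.35·k^(0.35−1) = 0.13, so k_gold = (0.35/0.13)^(1/0.65) ≈ 4.5891.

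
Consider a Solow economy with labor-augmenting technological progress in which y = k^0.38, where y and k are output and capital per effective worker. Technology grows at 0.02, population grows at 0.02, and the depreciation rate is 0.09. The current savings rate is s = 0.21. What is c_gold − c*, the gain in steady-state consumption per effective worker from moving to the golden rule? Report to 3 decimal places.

Δc ≈ 0.137

The effective depreciation rate is n + g + δ = 0.02 + 0.02 + 0.09 = 0.13.
Current steady state (s = 0.21): k* = (0.21/0.13)^(1/0.62) ≈ 2.1673, y* = 2.1673^0.38 ≈ 1.3417, c* = (1−0.21)·1.3417 ≈ 1.0599.
Setting f'(k) = n+g+δ gives 0.38·k^(0.38−1) = 0.13, hence k_gold = (0.38/0.13)^(1/0.62) ≈ 5.6410.
y_gold = 5.6410^0.38 ≈ 1.9298, c_gold = y_gold − 0.13·k_gold ≈ 1.1965.
Gain: Δc = 1.1965 − 1.0599 ≈ 0.1365.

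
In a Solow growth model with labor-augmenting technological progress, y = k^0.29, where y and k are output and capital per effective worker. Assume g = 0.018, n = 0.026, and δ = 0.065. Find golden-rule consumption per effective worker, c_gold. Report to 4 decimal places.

c_gold ≈ 1.0589

Capital per effective worker breaks even when investment replaces (n + g + δ)·k; here n + g + δ = 0.109.
At the golden rule the marginal product of capital equals n+g+δ: 0.29·k^(0.29−1) = 0.109. Solving, k_gold = (0.29/0.109)^(1/0.71) ≈ 3.9678.
y_gold = 3.9678^0.29 ≈ 1.4914.
c_gold = y_gold − (n+g+δ)·k_gold = 1.4914 − 0.109·3.9678 ≈ 1.0589.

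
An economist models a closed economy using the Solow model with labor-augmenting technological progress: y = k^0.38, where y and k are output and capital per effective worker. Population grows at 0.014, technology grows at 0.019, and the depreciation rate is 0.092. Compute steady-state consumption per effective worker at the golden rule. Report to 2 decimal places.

Break-even investment rate: n + g + δ = 0.014 + 0.019 + 0.092 = 0.125.
Maximizing c = f(k) − (n+g+δ)·k gives f'(k) = n+g+δ, i.e. 0.38·k^(0.38−1) = 0.125, so k_gold = (0.38/0.125)^(1/0.62) ≈ 6.0094.
y_gold = 6.0094^0.38 ≈ 1.9768.
c_gold = y_gold − (n+g+δ)·k_gold = 1.9768 − 0.125·6.0094 ≈ 1.2256.

c_gold ≈ 1.23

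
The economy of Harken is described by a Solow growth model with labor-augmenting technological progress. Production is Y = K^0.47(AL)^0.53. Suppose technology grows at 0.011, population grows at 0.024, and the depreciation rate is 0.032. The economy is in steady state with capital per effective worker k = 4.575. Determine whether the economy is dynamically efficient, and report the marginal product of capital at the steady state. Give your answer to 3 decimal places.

The effective depreciation rate is n + g + δ = 0.024 + 0.011 + 0.032 = 0.067.
MPK = 0.47·k^(0.47−1) = 0.47·4.575^(-0.53) ≈ 0.2099.
MPK > 0.067, so the economy is dynamically efficient (under-saving).

dynamically efficient; MPK ≈ 0.210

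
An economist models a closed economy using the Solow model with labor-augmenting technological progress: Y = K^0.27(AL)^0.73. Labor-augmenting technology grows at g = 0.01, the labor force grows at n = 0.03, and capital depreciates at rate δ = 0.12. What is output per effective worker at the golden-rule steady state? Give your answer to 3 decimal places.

n + g + δ = 0.03 + 0.01 + 0.12 = 0.16.
Setting f'(k) = n+g+δ gives 0.27·k^(0.27−1) = 0.16, hence k_gold = (0.27/0.16)^(1/0.73) ≈ 2.0478.
Output: y_gold = k_gold^0.27 = 2.0478^0.27 ≈ 1.2135.

y_gold ≈ 1.214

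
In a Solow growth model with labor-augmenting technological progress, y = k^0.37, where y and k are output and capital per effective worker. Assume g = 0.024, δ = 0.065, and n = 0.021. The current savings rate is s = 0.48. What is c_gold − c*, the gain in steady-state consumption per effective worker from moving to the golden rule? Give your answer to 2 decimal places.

n + g + δ = 0.021 + 0.024 + 0.065 = 0.11.
Current steady state (s = 0.48): k* = (0.48/0.11)^(1/0.63) ≈ 10.3665, y* = 10.3665^0.37 ≈ 2.3757, c* = (1−0.48)·2.3757 ≈ 1.2353.
At the golden rule the marginal product of capital equals n+g+δ: 0.37·k^(0.37−1) = 0.11. Solving, k_gold = (0.37/0.11)^(1/0.63) ≈ 6.8581.
y_gold = 6.8581^0.37 ≈ 2.0389, c_gold = y_gold − 0.11·k_gold ≈ 1.2845.
Gain: Δc = 1.2845 − 1.2353 ≈ 0.0492.

Δc ≈ 0.05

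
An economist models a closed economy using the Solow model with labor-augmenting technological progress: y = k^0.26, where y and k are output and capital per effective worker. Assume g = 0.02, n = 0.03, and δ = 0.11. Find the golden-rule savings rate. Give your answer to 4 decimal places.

Break-even investment rate: n + g + δ = 0.03 + 0.02 + 0.11 = 0.16.
At the golden rule MPK = n+g+δ, and in any Cobb-Douglas steady state s = (n+g+δ)·k/y = MPK·k/y = capital's share 0.26.

s_gold = 0.2600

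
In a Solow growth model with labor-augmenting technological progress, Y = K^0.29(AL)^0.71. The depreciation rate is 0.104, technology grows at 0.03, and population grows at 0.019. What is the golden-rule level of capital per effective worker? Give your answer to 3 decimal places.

k_gold ≈ 2.461

Break-even investment rate: n + g + δ = 0.019 + 0.03 + 0.104 = 0.153.
At the golden rule the marginal product of capital equals n+g+δ: 0.29·k^(0.29−1) = 0.153. Solving, k_gold = (0.29/0.153)^(1/0.71) ≈ 2.4611.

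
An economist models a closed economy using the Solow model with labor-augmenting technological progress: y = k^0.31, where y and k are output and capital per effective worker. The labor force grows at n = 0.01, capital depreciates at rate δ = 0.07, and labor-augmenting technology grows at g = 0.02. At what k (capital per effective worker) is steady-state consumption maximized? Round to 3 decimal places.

The effective depreciation rate is n + g + δ = 0.01 + 0.02 + 0.07 = 0.1.
At the golden rule the marginal product of capital equals n+g+δ: 0.31·k^(0.31−1) = 0.1. Solving, k_gold = (0.31/0.1)^(1/0.69) ≈ 5.1537.

k_gold ≈ 5.154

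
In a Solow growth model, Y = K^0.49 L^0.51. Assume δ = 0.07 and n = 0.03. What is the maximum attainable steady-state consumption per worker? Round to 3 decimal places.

Capital per worker breaks even when investment replaces (n + δ)·k; here n + δ = 0.1.
Maximizing c = f(k) − (n+δ)·k gives f'(k) = n+δ, i.e. 0.49·k^(0.49−1) = 0.1, so k_gold = (0.49/0.1)^(1/0.51) ≈ 22.5593.
y_gold = 22.5593^0.49 ≈ 4.6039.
c_gold = y_gold − (n+δ)·k_gold = 4.6039 − 0.1·22.5593 ≈ 2.3480.

c_gold ≈ 2.348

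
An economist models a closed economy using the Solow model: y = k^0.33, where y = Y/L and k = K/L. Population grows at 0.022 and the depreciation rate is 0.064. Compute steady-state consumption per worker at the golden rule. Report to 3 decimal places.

c_gold ≈ 1.299

The effective depreciation rate is n + δ = 0.022 + 0.064 = 0.086.
Setting f'(k) = n+δ gives 0.33·k^(0.33−1) = 0.086, hence k_gold = (0.33/0.086)^(1/0.67) ≈ 7.4416.
y_gold = 7.4416^0.33 ≈ 1.9393.
c_gold = y_gold − (n+δ)·k_gold = 1.9393 − 0.086·7.4416 ≈ 1.2993.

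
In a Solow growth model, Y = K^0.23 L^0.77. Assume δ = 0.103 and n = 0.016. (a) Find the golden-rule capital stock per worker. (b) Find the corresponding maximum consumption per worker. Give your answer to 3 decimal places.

(a) k_gold ≈ 2.353; (b) c_gold ≈ 0.938

The effective depreciation rate is n + δ = 0.016 + 0.103 = 0.119.
At the golden rule the marginal product of capital equals n+δ: 0.23·k^(0.23−1) = 0.119. Solving, k_gold = (0.23/0.119)^(1/0.77) ≈ 2.3532.
y_gold = 2.3532^0.23 ≈ 1.2175; c_gold = y_gold − 0.119·k_gold ≈ 0.9375.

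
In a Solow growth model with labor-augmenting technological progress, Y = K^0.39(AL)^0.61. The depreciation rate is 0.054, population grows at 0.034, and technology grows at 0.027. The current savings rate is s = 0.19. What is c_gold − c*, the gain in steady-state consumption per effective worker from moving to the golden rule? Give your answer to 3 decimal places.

Δc ≈ 0.215

Capital per effective worker breaks even when investment replaces (n + g + δ)·k; here n + g + δ = 0.115.
Current steady state (s = 0.19): k* = (0.19/0.115)^(1/0.61) ≈ 2.2776, y* = 2.2776^0.39 ≈ 1.3785, c* = (1−0.19)·1.3785 ≈ 1.1166.
At the golden rule the marginal product of capital equals n+g+δ: 0.39·k^(0.39−1) = 0.115. Solving, k_gold = (0.39/0.115)^(1/0.61) ≈ 7.4038.
y_gold = 7.4038^0.39 ≈ 2.1832, c_gold = y_gold − 0.115·k_gold ≈ 1.3317.
Gain: Δc = 1.3317 − 1.1166 ≈ 0.2151.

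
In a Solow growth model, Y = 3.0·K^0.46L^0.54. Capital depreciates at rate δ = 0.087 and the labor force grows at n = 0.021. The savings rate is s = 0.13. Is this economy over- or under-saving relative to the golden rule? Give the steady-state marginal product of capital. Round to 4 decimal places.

Capital per worker breaks even when investment replaces (n + δ)·k; here n + δ = 0.108.
Steady-state k*: s·A·k^0.46 = 0.108·k gives k* = (0.13·3.0/0.108)^(1/0.54) ≈ 10.7812.
MPK = 0.46·3.0·10.7812^(-0.54) ≈ 0.3822.
MPK > n+δ = 0.108, so the economy is dynamically efficient (under-saving).

under-saving; MPK ≈ 0.3822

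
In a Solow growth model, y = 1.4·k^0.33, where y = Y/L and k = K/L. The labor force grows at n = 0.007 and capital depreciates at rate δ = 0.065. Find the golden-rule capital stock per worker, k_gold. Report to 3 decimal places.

n + δ = 0.007 + 0.065 = 0.072.
Golden rule sets MPK = n+δ: 0.33·1.4·k^(0.33−1) = 0.072, so k_gold = (0.33·1.4/0.072)^(1/0.67) ≈ 16.0302.

k_gold ≈ 16.030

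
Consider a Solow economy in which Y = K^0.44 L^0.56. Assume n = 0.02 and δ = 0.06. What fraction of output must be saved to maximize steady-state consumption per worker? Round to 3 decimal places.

Capital per worker breaks even when investment replaces (n + δ)·k; here n + δ = 0.08.
At the golden rule MPK = n+δ, and in any Cobb-Douglas steady state s = (n+δ)·k/y = MPK·k/y = capital's share 0.44.

s_gold = 0.440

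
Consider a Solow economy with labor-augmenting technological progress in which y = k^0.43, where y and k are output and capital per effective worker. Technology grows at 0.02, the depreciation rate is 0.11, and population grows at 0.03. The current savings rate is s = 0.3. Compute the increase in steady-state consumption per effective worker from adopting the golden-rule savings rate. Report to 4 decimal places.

Δc ≈ 0.0769

n + g + δ = 0.03 + 0.02 + 0.11 = 0.16.
Current steady state (s = 0.3): k* = (0.3/0.16)^(1/0.57) ≈ 3.0127, y* = 3.0127^0.43 ≈ 1.6068, c* = (1−0.3)·1.6068 ≈ 1.1247.
At the golden rule the marginal product of capital equals n+g+δ: 0.43·k^(0.43−1) = 0.16. Solving, k_gold = (0.43/0.16)^(1/0.57) ≈ 5.6656.
y_gold = 5.6656^0.43 ≈ 2.1081, c_gold = y_gold − 0.16·k_gold ≈ 1.2016.
Gain: Δc = 1.2016 − 1.1247 ≈ 0.0769.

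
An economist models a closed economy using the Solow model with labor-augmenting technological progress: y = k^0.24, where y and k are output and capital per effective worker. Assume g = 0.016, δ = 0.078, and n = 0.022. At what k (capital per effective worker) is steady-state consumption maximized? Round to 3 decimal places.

k_gold ≈ 2.603

Break-even investment rate: n + g + δ = 0.022 + 0.016 + 0.078 = 0.116.
Golden rule sets MPK = n+g+δ: 0.24·k^(0.24−1) = 0.116, so k_gold = (0.24/0.116)^(1/0.76) ≈ 2.6029.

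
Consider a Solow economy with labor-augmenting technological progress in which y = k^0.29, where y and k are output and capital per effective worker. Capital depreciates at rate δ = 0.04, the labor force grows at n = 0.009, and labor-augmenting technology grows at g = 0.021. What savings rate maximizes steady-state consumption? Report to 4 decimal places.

Capital per effective worker breaks even when investment replaces (n + g + δ)·k; here n + g + δ = 0.07.
At the golden rule MPK = n+g+δ, and in any Cobb-Douglas steady state s = (n+g+δ)·k/y = MPK·k/y = capital's share 0.29.

s_gold = 0.2900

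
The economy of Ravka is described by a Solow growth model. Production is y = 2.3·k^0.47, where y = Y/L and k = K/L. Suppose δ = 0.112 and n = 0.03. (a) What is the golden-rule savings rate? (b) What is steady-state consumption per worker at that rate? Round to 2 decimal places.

The effective depreciation rate is n + δ = 0.03 + 0.112 = 0.142.
For Cobb-Douglas, s_gold equals capital's share: s_gold = 0.47.
Golden rule sets MPK = n+δ: 0.47·2.3·k^(0.47−1) = 0.142, so k_gold = (0.47·2.3/0.142)^(1/0.53) ≈ 46.0551.
y_gold = 2.3·46.0551^0.47 ≈ 13.9145; c_gold = (1−0.47)·y_gold ≈ 7.3747.

(a) s_gold = 0.47; (b) c_gold ≈ 7.37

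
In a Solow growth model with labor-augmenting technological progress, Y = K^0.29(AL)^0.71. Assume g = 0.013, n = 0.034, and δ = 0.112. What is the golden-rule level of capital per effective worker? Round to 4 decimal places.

Capital per effective worker breaks even when investment replaces (n + g + δ)·k; here n + g + δ = 0.159.
At the golden rule the marginal product of capital equals n+g+δ: 0.29·k^(0.29−1) = 0.159. Solving, k_gold = (0.29/0.159)^(1/0.71) ≈ 2.3313.

k_gold ≈ 2.3313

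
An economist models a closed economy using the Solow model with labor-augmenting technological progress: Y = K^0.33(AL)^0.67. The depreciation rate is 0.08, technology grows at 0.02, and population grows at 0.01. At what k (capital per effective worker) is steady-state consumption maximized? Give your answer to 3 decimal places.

Break-even investment rate: n + g + δ = 0.01 + 0.02 + 0.08 = 0.11.
Golden rule sets MPK = n+g+δ: 0.33·k^(0.33−1) = 0.11, so k_gold = (0.33/0.11)^(1/0.67) ≈ 5.1537.

k_gold ≈ 5.154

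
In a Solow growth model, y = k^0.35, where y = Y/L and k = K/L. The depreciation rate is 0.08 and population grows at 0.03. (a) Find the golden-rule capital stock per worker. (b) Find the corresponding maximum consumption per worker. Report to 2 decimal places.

(a) k_gold ≈ 5.93; (b) c_gold ≈ 1.21

n + δ = 0.03 + 0.08 = 0.11.
At the golden rule the marginal product of capital equals n+δ: 0.35·k^(0.35−1) = 0.11. Solving, k_gold = (0.35/0.11)^(1/0.65) ≈ 5.9340.
y_gold = 5.9340^0.35 ≈ 1.8650; c_gold = y_gold − 0.11·k_gold ≈ 1.2122.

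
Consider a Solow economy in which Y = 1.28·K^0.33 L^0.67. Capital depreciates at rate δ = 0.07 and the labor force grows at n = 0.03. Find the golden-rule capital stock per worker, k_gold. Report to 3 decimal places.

k_gold ≈ 8.588

Break-even investment rate: n + δ = 0.03 + 0.07 = 0.1.
Setting f'(k) = n+δ gives 0.33·1.28·k^(0.33−1) = 0.1, hence k_gold = (0.33·1.28/0.1)^(1/0.67) ≈ 8.5885.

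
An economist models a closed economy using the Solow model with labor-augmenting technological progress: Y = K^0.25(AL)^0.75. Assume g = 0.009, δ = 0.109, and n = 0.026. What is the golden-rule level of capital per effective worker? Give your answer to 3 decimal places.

n + g + δ = 0.026 + 0.009 + 0.109 = 0.144.
Golden rule sets MPK = n+g+δ: 0.25·k^(0.25−1) = 0.144, so k_gold = (0.25/0.144)^(1/0.75) ≈ 2.0866.

k_gold ≈ 2.087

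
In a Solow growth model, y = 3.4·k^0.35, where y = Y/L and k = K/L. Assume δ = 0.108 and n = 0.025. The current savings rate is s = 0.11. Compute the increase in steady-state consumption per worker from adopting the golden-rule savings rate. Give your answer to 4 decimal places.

n + δ = 0.025 + 0.108 = 0.133.
Current steady state (s = 0.11): k* = (0.11·3.4/0.133)^(1/0.65) ≈ 4.9068, y* = 3.4·4.9068^0.35 ≈ 5.9328, c* = (1−0.11)·5.9328 ≈ 5.2802.
Golden rule sets MPK = n+δ: 0.35·3.4·k^(0.35−1) = 0.133, so k_gold = (0.35·3.4/0.133)^(1/0.65) ≈ 29.1170.
y_gold = 3.4·29.1170^0.35 ≈ 11.0645, c_gold = y_gold − 0.133·k_gold ≈ 7.1919.
Gain: Δc = 7.1919 − 5.2802 ≈ 1.9117.

Δc ≈ 1.9117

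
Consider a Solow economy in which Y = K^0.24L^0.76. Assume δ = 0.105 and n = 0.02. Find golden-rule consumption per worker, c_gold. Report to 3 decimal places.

n + δ = 0.02 + 0.105 = 0.125.
At the golden rule the marginal product of capital equals n+δ: 0.24·k^(0.24−1) = 0.125. Solving, k_gold = (0.24/0.125)^(1/0.76) ≈ 2.3592.
y_gold = 2.3592^0.24 ≈ 1.2288.
c_gold = y_gold − (n+δ)·k_gold = 1.2288 − 0.125·2.3592 ≈ 0.9339.

c_gold ≈ 0.934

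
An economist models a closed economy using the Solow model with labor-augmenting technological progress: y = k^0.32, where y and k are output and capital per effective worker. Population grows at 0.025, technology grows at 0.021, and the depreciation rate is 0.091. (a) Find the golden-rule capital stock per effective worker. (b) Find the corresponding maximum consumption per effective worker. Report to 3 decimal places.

n + g + δ = 0.025 + 0.021 + 0.091 = 0.137.
Golden rule sets MPK = n+g+δ: 0.32·k^(0.32−1) = 0.137, so k_gold = (0.32/0.137)^(1/0.68) ≈ 3.4818.
y_gold = 3.4818^0.32 ≈ 1.4907; c_gold = y_gold − 0.137·k_gold ≈ 1.0136.

(a) k_gold ≈ 3.482; (b) c_gold ≈ 1.014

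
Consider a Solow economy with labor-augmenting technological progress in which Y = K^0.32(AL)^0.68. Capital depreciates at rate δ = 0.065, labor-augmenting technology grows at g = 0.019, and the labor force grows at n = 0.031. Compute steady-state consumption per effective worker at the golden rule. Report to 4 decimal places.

c_gold ≈ 1.1007

The effective depreciation rate is n + g + δ = 0.031 + 0.019 + 0.065 = 0.115.
At the golden rule the marginal product of capital equals n+g+δ: 0.32·k^(0.32−1) = 0.115. Solving, k_gold = (0.32/0.115)^(1/0.68) ≈ 4.5041.
y_gold = 4.5041^0.32 ≈ 1.6187.
c_gold = y_gold − (n+g+δ)·k_gold = 1.6187 − 0.115·4.5041 ≈ 1.1007.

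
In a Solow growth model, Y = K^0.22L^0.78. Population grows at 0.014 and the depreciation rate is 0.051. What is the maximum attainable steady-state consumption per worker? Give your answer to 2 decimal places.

n + δ = 0.014 + 0.051 = 0.065.
At the golden rule the marginal product of capital equals n+δ: 0.22·k^(0.22−1) = 0.065. Solving, k_gold = (0.22/0.065)^(1/0.78) ≈ 4.7737.
y_gold = 4.7737^0.22 ≈ 1.4104.
c_gold = y_gold − (n+δ)·k_gold = 1.4104 − 0.065·4.7737 ≈ 1.1001.

c_gold ≈ 1.10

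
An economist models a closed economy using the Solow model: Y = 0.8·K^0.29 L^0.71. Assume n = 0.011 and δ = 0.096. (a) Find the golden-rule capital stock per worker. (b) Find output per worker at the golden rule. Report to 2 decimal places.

Capital per worker breaks even when investment replaces (n + δ)·k; here n + δ = 0.107.
At the golden rule the marginal product of capital equals n+δ: 0.29·0.8·k^(0.29−1) = 0.107. Solving, k_gold = (0.29·0.8/0.107)^(1/0.71) ≈ 2.9743.
y_gold = 0.8·2.9743^0.29 ≈ 1.0974.

(a) k_gold ≈ 2.97; (b) y_gold ≈ 1.10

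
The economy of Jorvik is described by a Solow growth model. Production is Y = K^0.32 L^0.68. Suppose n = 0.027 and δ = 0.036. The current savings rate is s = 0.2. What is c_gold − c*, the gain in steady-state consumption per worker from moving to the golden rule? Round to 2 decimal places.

Δc ≈ 0.08

The effective depreciation rate is n + δ = 0.027 + 0.036 = 0.063.
Current steady state (s = 0.2): k* = (0.2/0.063)^(1/0.68) ≈ 5.4674, y* = 5.4674^0.32 ≈ 1.7222, c* = (1−0.2)·1.7222 ≈ 1.3778.
Golden rule sets MPK = n+δ: 0.32·k^(0.32−1) = 0.063, so k_gold = (0.32/0.063)^(1/0.68) ≈ 10.9133.
y_gold = 10.9133^0.32 ≈ 2.1486, c_gold = y_gold − 0.063·k_gold ≈ 1.4610.
Gain: Δc = 1.4610 − 1.3778 ≈ 0.0832.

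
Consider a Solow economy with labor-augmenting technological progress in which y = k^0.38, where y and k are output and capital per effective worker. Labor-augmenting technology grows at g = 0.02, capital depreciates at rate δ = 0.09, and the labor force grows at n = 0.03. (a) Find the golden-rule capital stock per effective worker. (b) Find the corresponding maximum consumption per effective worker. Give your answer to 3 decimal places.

(a) k_gold ≈ 5.005; (b) c_gold ≈ 1.143

Break-even investment rate: n + g + δ = 0.03 + 0.02 + 0.09 = 0.14.
Setting f'(k) = n+g+δ gives 0.38·k^(0.38−1) = 0.14, hence k_gold = (0.38/0.14)^(1/0.62) ≈ 5.0055.
y_gold = 5.0055^0.38 ≈ 1.8441; c_gold = y_gold − 0.14·k_gold ≈ 1.1434.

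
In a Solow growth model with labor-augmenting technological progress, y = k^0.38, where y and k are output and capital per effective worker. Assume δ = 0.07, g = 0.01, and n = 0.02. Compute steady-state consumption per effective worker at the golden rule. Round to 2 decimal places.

c_gold ≈ 1.41

Capital per effective worker breaks even when investment replaces (n + g + δ)·k; here n + g + δ = 0.1.
At the golden rule the marginal product of capital equals n+g+δ: 0.38·k^(0.38−1) = 0.1. Solving, k_gold = (0.38/0.1)^(1/0.62) ≈ 8.6126.
y_gold = 8.6126^0.38 ≈ 2.2665.
c_gold = y_gold − (n+g+δ)·k_gold = 2.2665 − 0.1·8.6126 ≈ 1.4052.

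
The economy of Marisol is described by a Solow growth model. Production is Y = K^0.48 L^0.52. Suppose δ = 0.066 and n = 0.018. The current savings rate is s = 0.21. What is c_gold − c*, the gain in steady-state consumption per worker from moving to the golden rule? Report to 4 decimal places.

Δc ≈ 0.7580

Capital per worker breaks even when investment replaces (n + δ)·k; here n + δ = 0.084.
Current steady state (s = 0.21): k* = (0.21/0.084)^(1/0.52) ≈ 5.8246, y* = 5.8246^0.48 ≈ 2.3299, c* = (1−0.21)·2.3299 ≈ 1.8406.
Maximizing c = f(k) − (n+δ)·k gives f'(k) = n+δ, i.e. 0.48·k^(0.48−1) = 0.084, so k_gold = (0.48/0.084)^(1/0.52) ≈ 28.5559.
y_gold = 28.5559^0.48 ≈ 4.9973, c_gold = y_gold − 0.084·k_gold ≈ 2.5986.
Gain: Δc = 2.5986 − 1.8406 ≈ 0.7580.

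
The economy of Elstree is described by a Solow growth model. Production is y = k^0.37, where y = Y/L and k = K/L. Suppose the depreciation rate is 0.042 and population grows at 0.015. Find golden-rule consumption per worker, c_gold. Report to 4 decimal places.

c_gold ≈ 1.8898

Capital per worker breaks even when investment replaces (n + δ)·k; here n + δ = 0.057.
Setting f'(k) = n+δ gives 0.37·k^(0.37−1) = 0.057, hence k_gold = (0.37/0.057)^(1/0.63) ≈ 19.4719.
y_gold = 19.4719^0.37 ≈ 2.9997.
c_gold = y_gold − (n+δ)·k_gold = 2.9997 − 0.057·19.4719 ≈ 1.8898.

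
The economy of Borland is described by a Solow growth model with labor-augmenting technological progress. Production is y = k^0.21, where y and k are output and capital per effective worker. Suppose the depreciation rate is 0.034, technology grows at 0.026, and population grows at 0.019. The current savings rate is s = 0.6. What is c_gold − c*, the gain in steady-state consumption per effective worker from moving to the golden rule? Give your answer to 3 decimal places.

Break-even investment rate: n + g + δ = 0.019 + 0.026 + 0.034 = 0.079.
Current steady state (s = 0.6): k* = (0.6/0.079)^(1/0.79) ≈ 13.0193, y* = 13.0193^0.21 ≈ 1.7142, c* = (1−0.6)·1.7142 ≈ 0.6857.
Golden rule sets MPK = n+g+δ: 0.21·k^(0.21−1) = 0.079, so k_gold = (0.21/0.079)^(1/0.79) ≈ 3.4471.
y_gold = 3.4471^0.21 ≈ 1.2968, c_gold = y_gold − 0.079·k_gold ≈ 1.0245.
Gain: Δc = 1.0245 − 0.6857 ≈ 0.3388.

Δc ≈ 0.339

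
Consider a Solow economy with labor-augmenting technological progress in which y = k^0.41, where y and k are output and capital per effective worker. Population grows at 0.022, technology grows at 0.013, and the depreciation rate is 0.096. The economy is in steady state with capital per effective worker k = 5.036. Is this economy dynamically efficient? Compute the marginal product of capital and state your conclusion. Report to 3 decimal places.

Break-even investment rate: n + g + δ = 0.022 + 0.013 + 0.096 = 0.131.
MPK = 0.41·k^(0.41−1) = 0.41·5.036^(-0.59) ≈ 0.1580.
MPK > 0.131, so the economy is dynamically efficient (under-saving).

dynamically efficient; MPK ≈ 0.158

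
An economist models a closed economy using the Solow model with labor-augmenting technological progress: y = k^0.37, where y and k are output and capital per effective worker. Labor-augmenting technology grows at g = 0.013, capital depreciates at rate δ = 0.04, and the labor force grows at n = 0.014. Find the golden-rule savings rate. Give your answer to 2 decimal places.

Capital per effective worker breaks even when investment replaces (n + g + δ)·k; here n + g + δ = 0.067.
At the golden rule MPK = n+g+δ, and in any Cobb-Douglas steady state s = (n+g+δ)·k/y = MPK·k/y = capital's share 0.37.

s_gold = 0.37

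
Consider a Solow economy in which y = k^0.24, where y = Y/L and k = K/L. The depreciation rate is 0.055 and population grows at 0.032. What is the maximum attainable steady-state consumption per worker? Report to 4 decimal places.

c_gold ≈ 1.0471

Capital per worker breaks even when investment replaces (n + δ)·k; here n + δ = 0.087.
Setting f'(k) = n+δ gives 0.24·k^(0.24−1) = 0.087, hence k_gold = (0.24/0.087)^(1/0.76) ≈ 3.8007.
y_gold = 3.8007^0.24 ≈ 1.3777.
c_gold = y_gold − (n+δ)·k_gold = 1.3777 − 0.087·3.8007 ≈ 1.0471.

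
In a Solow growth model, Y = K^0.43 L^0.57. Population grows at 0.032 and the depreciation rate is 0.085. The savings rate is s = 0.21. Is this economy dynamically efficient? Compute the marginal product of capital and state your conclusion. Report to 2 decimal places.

Capital per worker breaks even when investment replaces (n + δ)·k; here n + δ = 0.117.
Steady-state k*: s·k^0.43 = 0.117·k gives k* = (0.21/0.117)^(1/0.57) ≈ 2.7904.
MPK = 0.43·2.7904^(-0.57) ≈ 0.2396.
MPK > n+δ = 0.117, so the economy is dynamically efficient (under-saving).

dynamically efficient; MPK ≈ 0.24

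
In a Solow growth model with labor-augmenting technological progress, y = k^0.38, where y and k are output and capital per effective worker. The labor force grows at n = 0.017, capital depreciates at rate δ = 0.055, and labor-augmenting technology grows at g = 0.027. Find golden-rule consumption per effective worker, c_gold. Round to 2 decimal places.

Break-even investment rate: n + g + δ = 0.017 + 0.027 + 0.055 = 0.099.
Setting f'(k) = n+g+δ gives 0.38·k^(0.38−1) = 0.099, hence k_gold = (0.38/0.099)^(1/0.62) ≈ 8.7534.
y_gold = 8.7534^0.38 ≈ 2.2805.
c_gold = y_gold − (n+g+δ)·k_gold = 2.2805 − 0.099·8.7534 ≈ 1.4139.

c_gold ≈ 1.41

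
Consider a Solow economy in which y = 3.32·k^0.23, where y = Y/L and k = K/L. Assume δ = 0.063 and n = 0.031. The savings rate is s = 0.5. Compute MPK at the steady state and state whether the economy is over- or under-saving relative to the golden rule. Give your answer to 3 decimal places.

over-saving; MPK ≈ 0.043

n + δ = 0.031 + 0.063 = 0.094.
Steady-state k*: s·A·k^0.23 = 0.094·k gives k* = (0.5·3.32/0.094)^(1/0.77) ≈ 41.6346.
MPK = 0.23·3.32·41.6346^(-0.77) ≈ 0.0432.
MPK < n+δ = 0.094, so the economy is dynamically inefficient (over-saving).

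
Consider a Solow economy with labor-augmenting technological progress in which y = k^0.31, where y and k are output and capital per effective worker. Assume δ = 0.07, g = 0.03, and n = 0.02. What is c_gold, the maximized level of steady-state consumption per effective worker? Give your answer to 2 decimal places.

Break-even investment rate: n + g + δ = 0.02 + 0.03 + 0.07 = 0.12.
Maximizing c = f(k) − (n+g+δ)·k gives f'(k) = n+g+δ, i.e. 0.31·k^(0.31−1) = 0.12, so k_gold = (0.31/0.12)^(1/0.69) ≈ 3.9570.
y_gold = 3.9570^0.31 ≈ 1.5317.
c_gold = y_gold − (n+g+δ)·k_gold = 1.5317 − 0.12·3.9570 ≈ 1.0569.

c_gold ≈ 1.06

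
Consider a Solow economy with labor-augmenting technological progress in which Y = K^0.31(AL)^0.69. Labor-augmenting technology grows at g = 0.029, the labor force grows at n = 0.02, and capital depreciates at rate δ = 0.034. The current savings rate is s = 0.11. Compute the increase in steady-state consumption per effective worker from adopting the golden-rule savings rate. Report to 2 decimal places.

Capital per effective worker breaks even when investment replaces (n + g + δ)·k; here n + g + δ = 0.083.
Current steady state (s = 0.11): k* = (0.11/0.083)^(1/0.69) ≈ 1.5041, y* = 1.5041^0.31 ≈ 1.1349, c* = (1−0.11)·1.1349 ≈ 1.0101.
Maximizing c = f(k) − (n+g+δ)·k gives f'(k) = n+g+δ, i.e. 0.31·k^(0.31−1) = 0.083, so k_gold = (0.31/0.083)^(1/0.69) ≈ 6.7514.
y_gold = 6.7514^0.31 ≈ 1.8076, c_gold = y_gold − 0.083·k_gold ≈ 1.2473.
Gain: Δc = 1.2473 − 1.0101 ≈ 0.2372.

Δc ≈ 0.24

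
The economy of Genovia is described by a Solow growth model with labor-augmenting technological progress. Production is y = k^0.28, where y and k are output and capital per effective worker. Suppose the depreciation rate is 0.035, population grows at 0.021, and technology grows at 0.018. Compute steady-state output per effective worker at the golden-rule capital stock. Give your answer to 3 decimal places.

n + g + δ = 0.021 + 0.018 + 0.035 = 0.074.
Maximizing c = f(k) − (n+g+δ)·k gives f'(k) = n+g+δ, i.e. 0.28·k^(0.28−1) = 0.074, so k_gold = (0.28/0.074)^(1/0.72) ≈ 6.3486.
Output: y_gold = k_gold^0.28 = 6.3486^0.28 ≈ 1.6778.

y_gold ≈ 1.678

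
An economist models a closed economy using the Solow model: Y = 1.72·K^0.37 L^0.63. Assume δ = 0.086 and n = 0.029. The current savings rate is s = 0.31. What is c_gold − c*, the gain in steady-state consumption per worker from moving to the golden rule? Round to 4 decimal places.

Δc ≈ 0.0381

Break-even investment rate: n + δ = 0.029 + 0.086 = 0.115.
Current steady state (s = 0.31): k* = (0.31·1.72/0.115)^(1/0.63) ≈ 11.4143, y* = 1.72·11.4143^0.37 ≈ 4.2343, c* = (1−0.31)·4.2343 ≈ 2.9217.
At the golden rule the marginal product of capital equals n+δ: 0.37·1.72·k^(0.37−1) = 0.115. Solving, k_gold = (0.37·1.72/0.115)^(1/0.63) ≈ 15.1153.
y_gold = 1.72·15.1153^0.37 ≈ 4.6980, c_gold = y_gold − 0.115·k_gold ≈ 2.9597.
Gain: Δc = 2.9597 − 2.9217 ≈ 0.0381.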